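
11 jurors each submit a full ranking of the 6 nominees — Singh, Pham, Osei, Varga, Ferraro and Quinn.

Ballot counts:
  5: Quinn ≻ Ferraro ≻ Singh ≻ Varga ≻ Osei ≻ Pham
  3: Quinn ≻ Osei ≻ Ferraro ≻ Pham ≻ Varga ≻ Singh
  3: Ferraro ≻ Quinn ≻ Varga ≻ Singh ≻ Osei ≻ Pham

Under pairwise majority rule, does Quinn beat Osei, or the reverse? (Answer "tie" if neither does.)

Quinn

Ballots ranking Quinn above Osei: 5 + 3 + 3 = 11.
Ballots ranking Osei above Quinn: 11 − 11 = 0.
Quinn wins the head-to-head 11–0.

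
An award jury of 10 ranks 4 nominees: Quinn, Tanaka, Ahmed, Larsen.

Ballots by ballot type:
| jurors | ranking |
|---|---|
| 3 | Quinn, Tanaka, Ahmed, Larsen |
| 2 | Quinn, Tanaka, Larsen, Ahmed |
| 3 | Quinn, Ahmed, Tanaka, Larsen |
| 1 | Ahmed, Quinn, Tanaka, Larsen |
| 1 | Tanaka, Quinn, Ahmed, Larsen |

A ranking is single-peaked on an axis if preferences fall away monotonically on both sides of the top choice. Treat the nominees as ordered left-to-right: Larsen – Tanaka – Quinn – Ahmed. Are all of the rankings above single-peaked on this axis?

Axis positions: Larsen=1, Tanaka=2, Quinn=3, Ahmed=4.
Ballot type 1 (peak Quinn at position 3): ranking walks positions 3-2-4-1, expanding outward from the peak — single-peaked.
Ballot type 2 (peak Quinn at position 3): ranking walks positions 3-2-1-4, expanding outward from the peak — single-peaked.
Ballot type 3 (peak Quinn at position 3): ranking walks positions 3-4-2-1, expanding outward from the peak — single-peaked.
Ballot type 4 (peak Ahmed at position 4): ranking walks positions 4-3-2-1, expanding outward from the peak — single-peaked.
Ballot type 5 (peak Tanaka at position 2): ranking walks positions 2-3-4-1, expanding outward from the peak — single-peaked.
Every ranking is single-peaked on this axis.

yes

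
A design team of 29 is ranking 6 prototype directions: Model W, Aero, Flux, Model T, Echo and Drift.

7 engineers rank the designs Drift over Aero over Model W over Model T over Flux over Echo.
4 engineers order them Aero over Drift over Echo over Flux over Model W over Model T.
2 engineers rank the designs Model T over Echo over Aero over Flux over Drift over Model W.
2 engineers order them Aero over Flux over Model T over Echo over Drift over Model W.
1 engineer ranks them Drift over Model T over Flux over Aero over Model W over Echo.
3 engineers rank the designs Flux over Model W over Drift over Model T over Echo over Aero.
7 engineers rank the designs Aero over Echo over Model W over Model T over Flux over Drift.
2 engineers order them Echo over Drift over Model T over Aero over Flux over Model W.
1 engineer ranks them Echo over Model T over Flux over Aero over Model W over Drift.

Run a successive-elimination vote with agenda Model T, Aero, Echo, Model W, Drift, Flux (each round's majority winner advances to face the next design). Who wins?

Round 1: Model T vs Aero — 9–20, Aero advances.
Round 2: Aero vs Echo — 21–8, Aero advances.
Round 3: Aero vs Model W — 26–3, Aero advances.
Round 4: Aero vs Drift — 16–13, Aero advances.
Round 5: Aero vs Flux — 24–5, Aero advances.
The agenda winner is Aero.

Aero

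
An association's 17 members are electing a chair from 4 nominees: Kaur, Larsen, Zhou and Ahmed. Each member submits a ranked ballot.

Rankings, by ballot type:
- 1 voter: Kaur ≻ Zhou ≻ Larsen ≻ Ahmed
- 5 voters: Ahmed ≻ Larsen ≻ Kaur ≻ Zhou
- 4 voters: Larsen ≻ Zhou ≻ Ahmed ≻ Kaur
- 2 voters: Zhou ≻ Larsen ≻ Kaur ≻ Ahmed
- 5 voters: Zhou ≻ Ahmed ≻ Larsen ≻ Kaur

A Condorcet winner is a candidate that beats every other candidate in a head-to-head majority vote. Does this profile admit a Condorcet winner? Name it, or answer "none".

Check each pair by majority over 17 ballots:
Kaur vs Larsen: Larsen, 16–1.
Kaur–Zhou: Zhou 11–6.
Kaur vs Ahmed: Ahmed, 14–3.
Larsen vs Zhou: Larsen wins 9–8.
Larsen–Ahmed: Ahmed 10–7.
Zhou vs Ahmed: Zhou, 12–5.
No candidate is unbeaten: Kaur loses to Larsen; Larsen loses to Ahmed; Zhou loses to Larsen; Ahmed loses to Zhou. In particular Larsen > Zhou > Ahmed > Larsen is a majority cycle — no Condorcet winner exists.

none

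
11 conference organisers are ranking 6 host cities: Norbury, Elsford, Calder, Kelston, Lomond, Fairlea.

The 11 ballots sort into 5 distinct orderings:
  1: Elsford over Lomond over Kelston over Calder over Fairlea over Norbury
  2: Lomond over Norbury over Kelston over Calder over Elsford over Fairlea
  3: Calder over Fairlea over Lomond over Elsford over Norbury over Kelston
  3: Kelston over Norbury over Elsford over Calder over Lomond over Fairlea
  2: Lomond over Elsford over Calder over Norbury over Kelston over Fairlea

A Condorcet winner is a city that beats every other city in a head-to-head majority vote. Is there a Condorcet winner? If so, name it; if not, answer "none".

none

Head-to-head results (11 organisers):
Norbury vs Elsford: Norbury is ranked higher on 2+3 = 5 ballots, Elsford on 6. Elsford wins 6–5.
Norbury vs Calder: Norbury is ranked higher on 2+3 = 5 ballots, Calder on 6. Calder wins 6–5.
Norbury vs Kelston: Norbury preferred on 2+3+2 = 7 ballots; Norbury wins 7–4.
Norbury vs Lomond: Norbury is ranked higher on 3 ballots, Lomond on 8. Lomond wins 8–3.
Norbury vs Fairlea: 7 to 4, Norbury.
Elsford vs Calder: 1+3+2 = 6 for Elsford, 5 for Calder — Elsford by 6–5.
Elsford vs Kelston: 1+3+2 = 6 for Elsford, 5 for Kelston — Elsford by 6–5.
Elsford vs Lomond: Elsford preferred on 1+3 = 4 ballots; Lomond wins 7–4.
Elsford vs Fairlea: Elsford preferred on 1+2+3+2 = 8 ballots; Elsford wins 8–3.
Calder vs Kelston: Calder preferred on 3+2 = 5 ballots; Kelston wins 6–5.
Calder vs Lomond: Calder preferred on 3+3 = 6 ballots; Calder wins 6–5.
Calder vs Fairlea: Calder is ranked higher on 1+2+3+3+2 = 11 ballots, Fairlea on 0. Calder wins 11–0.
Kelston vs Lomond: Kelston is ranked higher on 3 ballots, Lomond on 8. Lomond wins 8–3.
Kelston vs Fairlea: 8 to 3, Kelston.
Lomond vs Fairlea: Lomond is ranked higher on 1+2+3+2 = 8 ballots, Fairlea on 3. Lomond wins 8–3.
No city is unbeaten: Norbury loses to Elsford; Elsford loses to Lomond; Calder loses to Elsford; Kelston loses to Norbury; Lomond loses to Calder; Fairlea loses to Norbury. In particular Norbury > Kelston > Calder > Norbury is a majority cycle — no Condorcet winner exists.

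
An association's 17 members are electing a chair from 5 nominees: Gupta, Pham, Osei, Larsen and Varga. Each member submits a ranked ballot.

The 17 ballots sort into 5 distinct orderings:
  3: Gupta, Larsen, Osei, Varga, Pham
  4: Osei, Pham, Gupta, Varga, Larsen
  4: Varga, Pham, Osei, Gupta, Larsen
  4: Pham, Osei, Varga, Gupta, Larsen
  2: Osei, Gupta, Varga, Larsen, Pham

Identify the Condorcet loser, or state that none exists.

Larsen

Pairwise majorities:
Gupta vs Pham: Gupta preferred on 3+2 = 5 ballots; Pham wins 12–5.
Gupta vs Osei: 3 for Gupta, 14 for Osei — Osei by 14–3.
Gupta vs Larsen: Gupta wins 17–0.
Gupta–Varga: Gupta 9–8.
Pham vs Osei: 8 to 9, Osei.
Pham vs Larsen: Pham is ranked higher on 4+4+4 = 12 ballots, Larsen on 5. Pham wins 12–5.
Pham vs Varga: 4+4 = 8 for Pham, 9 for Varga — Varga by 9–8.
Osei vs Larsen: Osei is ranked higher on 4+4+4+2 = 14 ballots, Larsen on 3. Osei wins 14–3.
Osei vs Varga: Osei, 13–4.
Larsen vs Varga: 3 to 14, Varga.
Larsen is beaten in every head-to-head and is the Condorcet loser.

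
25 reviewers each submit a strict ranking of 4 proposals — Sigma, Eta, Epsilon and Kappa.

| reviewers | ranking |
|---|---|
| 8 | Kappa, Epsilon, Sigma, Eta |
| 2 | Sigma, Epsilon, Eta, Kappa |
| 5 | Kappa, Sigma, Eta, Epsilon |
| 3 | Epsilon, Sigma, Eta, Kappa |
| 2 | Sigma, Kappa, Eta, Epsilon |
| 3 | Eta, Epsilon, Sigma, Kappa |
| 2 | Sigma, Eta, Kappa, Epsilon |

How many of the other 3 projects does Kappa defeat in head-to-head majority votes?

3

Kappa against each rival (25 reviewers):
Kappa vs Sigma: Kappa, 13–12.
Kappa vs Eta: Kappa preferred on 8+5+2 = 15 ballots; Kappa wins 15–10.
Kappa vs Epsilon: 8+5+2+2 = 17 for Kappa, 8 for Epsilon — Kappa by 17–8.
Kappa beats Sigma, Eta, Epsilon — 3 pairwise wins.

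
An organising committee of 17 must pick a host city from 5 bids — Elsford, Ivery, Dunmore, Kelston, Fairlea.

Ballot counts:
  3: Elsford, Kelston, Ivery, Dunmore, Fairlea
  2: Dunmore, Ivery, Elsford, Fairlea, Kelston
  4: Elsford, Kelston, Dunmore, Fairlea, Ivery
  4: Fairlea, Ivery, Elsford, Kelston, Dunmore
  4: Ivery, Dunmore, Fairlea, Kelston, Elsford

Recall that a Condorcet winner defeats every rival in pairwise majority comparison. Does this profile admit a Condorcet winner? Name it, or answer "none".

Head-to-head results (17 organisers):
Elsford vs Ivery: 3+4 = 7 for Elsford, 10 for Ivery — Ivery by 10–7.
Elsford vs Dunmore: Elsford preferred on 3+4+4 = 11 ballots; Elsford wins 11–6.
Elsford vs Kelston: Elsford, 13–4.
Elsford vs Fairlea: Elsford is ranked higher on 3+2+4 = 9 ballots, Fairlea on 8. Elsford wins 9–8.
Ivery vs Dunmore: Ivery is ranked higher on 3+4+4 = 11 ballots, Dunmore on 6. Ivery wins 11–6.
Ivery vs Kelston: 10 to 7, Ivery.
Ivery vs Fairlea: 9 to 8, Ivery.
Dunmore vs Kelston: 6 to 11, Kelston.
Dunmore vs Fairlea: Dunmore wins 13–4.
Kelston vs Fairlea: Fairlea wins 10–7.
Ivery beats each of Elsford, Dunmore, Kelston, Fairlea — Ivery is the Condorcet winner.

Ivery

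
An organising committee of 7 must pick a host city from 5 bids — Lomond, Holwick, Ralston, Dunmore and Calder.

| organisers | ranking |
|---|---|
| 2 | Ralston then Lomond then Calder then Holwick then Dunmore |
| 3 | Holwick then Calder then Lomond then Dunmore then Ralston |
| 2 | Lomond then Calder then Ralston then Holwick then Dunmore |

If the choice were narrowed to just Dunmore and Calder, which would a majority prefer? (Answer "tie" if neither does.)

No ballot ranks Dunmore above Calder: 0.
Ballots ranking Calder above Dunmore: 7 − 0 = 7.
Calder wins the head-to-head 7–0.

Calder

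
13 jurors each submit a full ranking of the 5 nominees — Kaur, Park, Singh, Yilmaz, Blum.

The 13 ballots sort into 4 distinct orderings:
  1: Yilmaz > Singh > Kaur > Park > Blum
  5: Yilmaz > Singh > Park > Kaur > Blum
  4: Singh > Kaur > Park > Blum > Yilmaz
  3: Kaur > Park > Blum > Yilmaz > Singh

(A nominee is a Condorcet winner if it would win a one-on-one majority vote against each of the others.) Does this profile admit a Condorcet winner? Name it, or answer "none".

none

Head-to-head results (13 jurors):
Kaur vs Park: Kaur wins 8–5.
Kaur vs Singh: Kaur preferred on 3 ballots; Singh wins 10–3.
Kaur vs Yilmaz: Kaur, 7–6.
Kaur vs Blum: Kaur wins 13–0.
Park–Singh: Singh 10–3.
Park vs Yilmaz: 7 to 6, Park.
Park vs Blum: Park, 13–0.
Singh–Yilmaz: Yilmaz 9–4.
Singh vs Blum: 10 to 3, Singh.
Yilmaz vs Blum: Yilmaz is ranked higher on 1+5 = 6 ballots, Blum on 7. Blum wins 7–6.
No nominee is unbeaten: Kaur loses to Singh; Park loses to Kaur; Singh loses to Yilmaz; Yilmaz loses to Kaur; Blum loses to Kaur. In particular Kaur beats Yilmaz beats Singh beats Kaur is a majority cycle — no Condorcet winner exists.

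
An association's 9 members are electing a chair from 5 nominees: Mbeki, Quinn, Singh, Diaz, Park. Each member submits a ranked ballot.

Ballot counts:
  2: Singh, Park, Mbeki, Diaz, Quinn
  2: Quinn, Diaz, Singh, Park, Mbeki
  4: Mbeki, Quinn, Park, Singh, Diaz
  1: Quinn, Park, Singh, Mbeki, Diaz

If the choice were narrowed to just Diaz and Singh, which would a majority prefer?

Ballots ranking Diaz above Singh: 2.
Ballots ranking Singh above Diaz: 9 − 2 = 7.
Singh wins the head-to-head 7–2.

Singh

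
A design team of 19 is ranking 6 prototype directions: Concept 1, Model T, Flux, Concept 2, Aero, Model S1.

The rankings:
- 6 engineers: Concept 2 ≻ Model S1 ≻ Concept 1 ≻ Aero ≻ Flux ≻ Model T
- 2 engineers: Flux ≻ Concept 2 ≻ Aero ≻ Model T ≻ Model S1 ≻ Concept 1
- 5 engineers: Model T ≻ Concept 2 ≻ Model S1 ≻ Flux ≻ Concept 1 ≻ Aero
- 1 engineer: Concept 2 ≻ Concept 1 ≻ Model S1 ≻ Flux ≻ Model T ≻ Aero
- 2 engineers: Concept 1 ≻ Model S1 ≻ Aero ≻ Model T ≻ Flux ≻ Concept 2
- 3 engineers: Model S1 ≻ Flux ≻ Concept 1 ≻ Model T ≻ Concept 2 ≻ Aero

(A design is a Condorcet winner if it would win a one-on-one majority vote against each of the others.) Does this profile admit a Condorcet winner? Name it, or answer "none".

none

Check each pair by majority over 19 ballots:
Concept 1–Model T: Concept 1 12–7.
Concept 1 vs Flux: 6+1+2 = 9 for Concept 1, 10 for Flux — Flux by 10–9.
Concept 1 vs Concept 2: Concept 2 wins 14–5.
Concept 1–Aero: Concept 1 17–2.
Concept 1–Model S1: Model S1 16–3.
Model T–Flux: Flux 12–7.
Model T vs Concept 2: Model T is ranked higher on 5+2+3 = 10 ballots, Concept 2 on 9. Model T wins 10–9.
Model T vs Aero: 5+1+3 = 9 for Model T, 10 for Aero — Aero by 10–9.
Model T vs Model S1: Model S1 wins 12–7.
Flux vs Concept 2: Concept 2 wins 12–7.
Flux vs Aero: 2+5+1+3 = 11 for Flux, 8 for Aero — Flux by 11–8.
Flux vs Model S1: 2 for Flux, 17 for Model S1 — Model S1 by 17–2.
Concept 2 vs Aero: Concept 2, 17–2.
Concept 2–Model S1: Concept 2 14–5.
Aero vs Model S1: Model S1, 17–2.
Each design drops at least one matchup (Concept 1 loses to Flux; Model T loses to Concept 1; Flux loses to Concept 2; Concept 2 loses to Model T; Aero loses to Concept 1; Model S1 loses to Concept 2); the cycle Concept 1 → Model T → Concept 2 → Concept 1 rules out a Condorcet winner.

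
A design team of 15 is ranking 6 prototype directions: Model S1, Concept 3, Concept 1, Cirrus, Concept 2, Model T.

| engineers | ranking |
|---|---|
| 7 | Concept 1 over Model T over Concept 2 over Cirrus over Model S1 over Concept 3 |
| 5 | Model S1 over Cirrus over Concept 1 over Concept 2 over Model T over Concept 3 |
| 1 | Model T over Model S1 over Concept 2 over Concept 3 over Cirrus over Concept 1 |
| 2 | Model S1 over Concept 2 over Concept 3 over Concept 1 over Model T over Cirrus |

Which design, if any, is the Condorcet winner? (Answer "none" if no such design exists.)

Head-to-head results (15 engineers):
Model S1 vs Concept 3: Model S1 preferred on 7+5+1+2 = 15 ballots; Model S1 wins 15–0.
Model S1–Concept 1: Model S1 8–7.
Model S1 vs Cirrus: Model S1 wins 8–7.
Model S1–Concept 2: Model S1 8–7.
Model S1 vs Model T: Model T, 8–7.
Concept 3 vs Concept 1: Concept 3 preferred on 1+2 = 3 ballots; Concept 1 wins 12–3.
Concept 3 vs Cirrus: Cirrus, 12–3.
Concept 3 vs Concept 2: Concept 2, 15–0.
Concept 3 vs Model T: Concept 3 is ranked higher on 2 ballots, Model T on 13. Model T wins 13–2.
Concept 1–Cirrus: Concept 1 9–6.
Concept 1 vs Concept 2: Concept 1 preferred on 7+5 = 12 ballots; Concept 1 wins 12–3.
Concept 1 vs Model T: Concept 1, 14–1.
Cirrus vs Concept 2: 5 for Cirrus, 10 for Concept 2 — Concept 2 by 10–5.
Cirrus vs Model T: Model T, 10–5.
Concept 2–Model T: Model T 8–7.
No design is unbeaten: Model S1 loses to Model T; Concept 3 loses to Model S1; Concept 1 loses to Model S1; Cirrus loses to Model S1; Concept 2 loses to Model S1; Model T loses to Concept 1. In particular Model S1 > Concept 1 > Model T > Model S1 is a majority cycle — no Condorcet winner exists.

none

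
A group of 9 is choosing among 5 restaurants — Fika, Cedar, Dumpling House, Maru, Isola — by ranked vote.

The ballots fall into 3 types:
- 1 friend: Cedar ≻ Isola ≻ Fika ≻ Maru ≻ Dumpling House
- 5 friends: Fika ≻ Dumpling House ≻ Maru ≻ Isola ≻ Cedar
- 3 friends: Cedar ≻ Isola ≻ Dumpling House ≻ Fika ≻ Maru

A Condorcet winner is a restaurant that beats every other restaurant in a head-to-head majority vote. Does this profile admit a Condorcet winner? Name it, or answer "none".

Fika

Head-to-head results (9 friends):
Fika vs Cedar: Fika preferred on 5 ballots; Fika wins 5–4.
Fika vs Dumpling House: 1+5 = 6 for Fika, 3 for Dumpling House — Fika by 6–3.
Fika vs Maru: 1+5+3 = 9 for Fika, 0 for Maru — Fika by 9–0.
Fika vs Isola: Fika is ranked higher on 5 ballots, Isola on 4. Fika wins 5–4.
Cedar vs Dumpling House: 1+3 = 4 for Cedar, 5 for Dumpling House — Dumpling House by 5–4.
Cedar vs Maru: Cedar preferred on 1+3 = 4 ballots; Maru wins 5–4.
Cedar vs Isola: Cedar is ranked higher on 1+3 = 4 ballots, Isola on 5. Isola wins 5–4.
Dumpling House vs Maru: 5+3 = 8 for Dumpling House, 1 for Maru — Dumpling House by 8–1.
Dumpling House vs Isola: Dumpling House preferred on 5 ballots; Dumpling House wins 5–4.
Maru vs Isola: Maru preferred on 5 ballots; Maru wins 5–4.
Fika beats each of Cedar, Dumpling House, Maru, Isola — Fika is the Condorcet winner.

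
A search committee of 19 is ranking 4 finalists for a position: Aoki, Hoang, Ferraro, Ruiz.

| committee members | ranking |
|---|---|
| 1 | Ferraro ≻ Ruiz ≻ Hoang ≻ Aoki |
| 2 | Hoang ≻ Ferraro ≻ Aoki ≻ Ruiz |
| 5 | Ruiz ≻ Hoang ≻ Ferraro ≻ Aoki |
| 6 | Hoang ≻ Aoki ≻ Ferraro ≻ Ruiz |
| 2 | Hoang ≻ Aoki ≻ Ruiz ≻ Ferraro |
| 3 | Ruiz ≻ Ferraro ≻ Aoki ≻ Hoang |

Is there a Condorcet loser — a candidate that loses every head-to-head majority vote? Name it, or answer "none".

none

Head-to-head results (19 committee members):
Aoki vs Hoang: Aoki preferred on 3 ballots; Hoang wins 16–3.
Aoki vs Ferraro: Ferraro, 11–8.
Aoki vs Ruiz: 2+6+2 = 10 for Aoki, 9 for Ruiz — Aoki by 10–9.
Hoang vs Ferraro: Hoang wins 15–4.
Hoang vs Ruiz: Hoang, 10–9.
Ferraro–Ruiz: Ruiz 10–9.
Every candidate wins at least one matchup (Aoki beats Ruiz; Hoang beats Aoki; Ferraro beats Aoki; Ruiz beats Ferraro), so there is no Condorcet loser.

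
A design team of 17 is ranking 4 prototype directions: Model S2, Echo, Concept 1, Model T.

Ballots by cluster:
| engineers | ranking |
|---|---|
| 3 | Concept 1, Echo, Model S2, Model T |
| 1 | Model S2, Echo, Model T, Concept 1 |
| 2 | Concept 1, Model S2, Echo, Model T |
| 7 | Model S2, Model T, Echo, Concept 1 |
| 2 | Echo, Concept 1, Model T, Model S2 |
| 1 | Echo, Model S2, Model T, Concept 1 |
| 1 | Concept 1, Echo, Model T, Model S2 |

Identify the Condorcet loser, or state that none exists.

Head-to-head results (17 engineers):
Model S2 vs Echo: Model S2, 10–7.
Model S2 vs Concept 1: 9 to 8, Model S2.
Model S2 vs Model T: 3+1+2+7+1 = 14 for Model S2, 3 for Model T — Model S2 by 14–3.
Echo vs Concept 1: Echo, 11–6.
Echo vs Model T: Echo preferred on 3+1+2+2+1+1 = 10 ballots; Echo wins 10–7.
Concept 1 vs Model T: Concept 1 preferred on 3+2+2+1 = 8 ballots; Model T wins 9–8.
Concept 1 is beaten in every head-to-head and is the Condorcet loser.

Concept 1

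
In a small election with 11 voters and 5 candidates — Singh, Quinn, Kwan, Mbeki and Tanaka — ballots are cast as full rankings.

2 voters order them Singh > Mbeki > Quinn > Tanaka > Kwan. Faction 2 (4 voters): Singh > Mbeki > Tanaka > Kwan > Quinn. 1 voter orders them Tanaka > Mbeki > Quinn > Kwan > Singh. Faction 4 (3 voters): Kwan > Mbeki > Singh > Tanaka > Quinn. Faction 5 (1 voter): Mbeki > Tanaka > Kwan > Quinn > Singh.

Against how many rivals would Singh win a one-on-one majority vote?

4

Singh against each rival (11 voters):
Singh vs Quinn: Singh wins 9–2.
Singh vs Kwan: Singh preferred on 2+4 = 6 ballots; Singh wins 6–5.
Singh vs Mbeki: Singh preferred on 2+4 = 6 ballots; Singh wins 6–5.
Singh–Tanaka: Singh 9–2.
Singh beats Quinn, Kwan, Mbeki, Tanaka — 4 pairwise wins.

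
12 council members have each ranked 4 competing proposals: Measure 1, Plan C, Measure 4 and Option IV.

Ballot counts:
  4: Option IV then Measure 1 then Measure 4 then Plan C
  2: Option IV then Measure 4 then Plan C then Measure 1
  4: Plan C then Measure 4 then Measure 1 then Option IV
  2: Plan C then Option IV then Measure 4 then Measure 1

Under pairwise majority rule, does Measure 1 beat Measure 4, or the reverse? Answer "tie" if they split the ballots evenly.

Measure 4

Ballots ranking Measure 1 above Measure 4: 4.
Ballots ranking Measure 4 above Measure 1: 12 − 4 = 8.
Measure 4 wins the head-to-head 8–4.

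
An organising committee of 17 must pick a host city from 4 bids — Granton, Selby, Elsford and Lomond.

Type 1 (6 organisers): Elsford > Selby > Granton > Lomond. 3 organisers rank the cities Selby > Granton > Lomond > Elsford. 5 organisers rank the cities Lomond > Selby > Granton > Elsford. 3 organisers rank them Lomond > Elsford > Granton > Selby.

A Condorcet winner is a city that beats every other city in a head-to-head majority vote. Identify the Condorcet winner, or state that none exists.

none

Check each pair by majority over 17 ballots:
Granton vs Selby: 3 to 14, Selby.
Granton vs Elsford: 3+5 = 8 for Granton, 9 for Elsford — Elsford by 9–8.
Granton vs Lomond: Granton wins 9–8.
Selby–Elsford: Elsford 9–8.
Selby vs Lomond: Selby preferred on 6+3 = 9 ballots; Selby wins 9–8.
Elsford vs Lomond: 6 to 11, Lomond.
Each city drops at least one matchup (Granton loses to Selby; Selby loses to Elsford; Elsford loses to Lomond; Lomond loses to Granton); the cycle Granton beats Lomond beats Elsford beats Granton rules out a Condorcet winner.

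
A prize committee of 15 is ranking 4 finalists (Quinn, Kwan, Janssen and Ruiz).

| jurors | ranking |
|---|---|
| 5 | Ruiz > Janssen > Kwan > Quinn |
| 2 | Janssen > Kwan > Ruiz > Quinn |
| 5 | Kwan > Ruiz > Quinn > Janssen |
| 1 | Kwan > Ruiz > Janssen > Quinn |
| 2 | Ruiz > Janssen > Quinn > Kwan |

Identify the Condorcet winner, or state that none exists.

Check each pair by majority over 15 ballots:
Quinn vs Kwan: Kwan wins 13–2.
Quinn vs Janssen: Quinn is ranked higher on 5 ballots, Janssen on 10. Janssen wins 10–5.
Quinn vs Ruiz: Ruiz, 15–0.
Kwan–Janssen: Janssen 9–6.
Kwan–Ruiz: Kwan 8–7.
Janssen vs Ruiz: 2 for Janssen, 13 for Ruiz — Ruiz by 13–2.
No nominee is unbeaten: Quinn loses to Kwan; Kwan loses to Janssen; Janssen loses to Ruiz; Ruiz loses to Kwan. In particular Kwan > Ruiz > Janssen > Kwan is a majority cycle — no Condorcet winner exists.

none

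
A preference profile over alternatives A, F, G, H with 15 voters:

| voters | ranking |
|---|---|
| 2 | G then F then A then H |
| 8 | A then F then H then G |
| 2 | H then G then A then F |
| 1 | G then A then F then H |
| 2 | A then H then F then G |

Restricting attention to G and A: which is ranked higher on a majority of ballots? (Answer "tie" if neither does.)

A

Ballots ranking G above A: 2 + 2 + 1 = 5.
Ballots ranking A above G: 15 − 5 = 10.
A wins the head-to-head 10–5.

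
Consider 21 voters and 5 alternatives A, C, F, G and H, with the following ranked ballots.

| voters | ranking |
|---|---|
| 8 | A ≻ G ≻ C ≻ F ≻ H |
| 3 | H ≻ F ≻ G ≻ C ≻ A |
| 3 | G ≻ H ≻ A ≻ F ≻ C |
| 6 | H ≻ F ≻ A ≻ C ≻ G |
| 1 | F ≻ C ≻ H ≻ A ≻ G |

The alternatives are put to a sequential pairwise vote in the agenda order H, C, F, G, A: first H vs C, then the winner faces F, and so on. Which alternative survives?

Round 1: H vs C — 12–9, H advances.
Round 2: H vs F — 12–9, H advances.
Round 3: H vs G — 10–11, G advances.
Round 4: G vs A — 6–15, A advances.
The agenda winner is A.

A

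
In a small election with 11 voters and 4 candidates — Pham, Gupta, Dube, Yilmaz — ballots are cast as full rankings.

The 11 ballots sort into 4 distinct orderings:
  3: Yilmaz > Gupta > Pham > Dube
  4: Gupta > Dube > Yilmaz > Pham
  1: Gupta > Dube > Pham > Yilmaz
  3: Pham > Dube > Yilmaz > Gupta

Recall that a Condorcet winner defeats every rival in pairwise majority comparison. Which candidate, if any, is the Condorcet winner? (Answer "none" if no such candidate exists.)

Check each pair by majority over 11 ballots:
Pham vs Gupta: Gupta wins 8–3.
Pham vs Dube: Pham wins 6–5.
Pham–Yilmaz: Yilmaz 7–4.
Gupta–Dube: Gupta 8–3.
Gupta vs Yilmaz: Yilmaz, 6–5.
Dube vs Yilmaz: Dube wins 8–3.
No candidate is unbeaten: Pham loses to Gupta; Gupta loses to Yilmaz; Dube loses to Pham; Yilmaz loses to Dube. In particular Pham → Dube → Yilmaz → Pham is a majority cycle — no Condorcet winner exists.

none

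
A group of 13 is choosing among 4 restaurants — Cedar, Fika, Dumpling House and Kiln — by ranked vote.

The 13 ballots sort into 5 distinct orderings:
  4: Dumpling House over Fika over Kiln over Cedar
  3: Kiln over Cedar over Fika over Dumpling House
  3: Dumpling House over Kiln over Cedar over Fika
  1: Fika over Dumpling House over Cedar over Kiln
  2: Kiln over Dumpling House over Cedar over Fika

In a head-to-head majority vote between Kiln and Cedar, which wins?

Kiln

Ballots ranking Kiln above Cedar: 4 + 3 + 3 + 2 = 12.
Ballots ranking Cedar above Kiln: 13 − 12 = 1.
Kiln wins the head-to-head 12–1.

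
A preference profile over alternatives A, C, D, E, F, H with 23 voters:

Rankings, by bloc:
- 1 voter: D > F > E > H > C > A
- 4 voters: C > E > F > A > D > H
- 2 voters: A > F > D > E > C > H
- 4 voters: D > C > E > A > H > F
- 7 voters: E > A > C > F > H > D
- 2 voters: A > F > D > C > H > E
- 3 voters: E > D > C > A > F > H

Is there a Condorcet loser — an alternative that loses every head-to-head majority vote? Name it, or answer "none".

Pairwise majorities:
A–C: C 12–11.
A vs D: A wins 15–8.
A vs E: E wins 19–4.
A vs F: A wins 18–5.
A vs H: 4+2+4+7+2+3 = 22 for A, 1 for H — A by 22–1.
C vs D: D wins 12–11.
C–E: E 13–10.
C–F: C 18–5.
C vs H: C, 22–1.
D vs E: 1+2+4+2 = 9 for D, 14 for E — E by 14–9.
D–F: F 15–8.
D vs H: 16 to 7, D.
E vs F: 18 to 5, E.
E vs H: E, 21–2.
F–H: F 19–4.
H is beaten in every head-to-head and is the Condorcet loser.

H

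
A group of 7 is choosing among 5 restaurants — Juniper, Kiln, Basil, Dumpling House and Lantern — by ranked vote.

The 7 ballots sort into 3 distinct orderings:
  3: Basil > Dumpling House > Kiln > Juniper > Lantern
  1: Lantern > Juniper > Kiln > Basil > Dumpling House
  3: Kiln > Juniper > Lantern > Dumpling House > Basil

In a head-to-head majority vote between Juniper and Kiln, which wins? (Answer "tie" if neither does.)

Kiln

Ballots ranking Juniper above Kiln: 1.
Ballots ranking Kiln above Juniper: 7 − 1 = 6.
Kiln wins the head-to-head 6–1.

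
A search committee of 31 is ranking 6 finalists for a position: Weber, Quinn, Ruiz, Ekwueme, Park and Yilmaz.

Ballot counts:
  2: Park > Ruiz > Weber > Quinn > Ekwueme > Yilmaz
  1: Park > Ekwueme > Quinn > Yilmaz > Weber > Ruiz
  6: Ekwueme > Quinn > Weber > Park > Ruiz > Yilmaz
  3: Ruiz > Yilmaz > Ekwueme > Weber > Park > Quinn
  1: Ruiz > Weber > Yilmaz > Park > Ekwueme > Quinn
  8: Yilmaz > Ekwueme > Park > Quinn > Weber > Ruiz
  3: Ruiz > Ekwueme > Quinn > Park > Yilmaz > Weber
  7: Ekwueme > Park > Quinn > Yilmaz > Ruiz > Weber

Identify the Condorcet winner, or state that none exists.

Check each pair by majority over 31 ballots:
Weber vs Quinn: Quinn wins 25–6.
Weber–Ruiz: Ruiz 16–15.
Weber vs Ekwueme: 3 to 28, Ekwueme.
Weber vs Park: Park, 21–10.
Weber vs Yilmaz: Weber preferred on 2+6+1 = 9 ballots; Yilmaz wins 22–9.
Quinn vs Ruiz: Quinn, 22–9.
Quinn vs Ekwueme: Ekwueme wins 29–2.
Quinn vs Park: Quinn preferred on 6+3 = 9 ballots; Park wins 22–9.
Quinn vs Yilmaz: Quinn, 19–12.
Ruiz vs Ekwueme: 9 to 22, Ekwueme.
Ruiz vs Park: Park wins 24–7.
Ruiz vs Yilmaz: Yilmaz wins 16–15.
Ekwueme vs Park: Ekwueme, 27–4.
Ekwueme vs Yilmaz: Ekwueme wins 19–12.
Park vs Yilmaz: Park preferred on 2+1+6+3+7 = 19 ballots; Park wins 19–12.
Ekwueme defeats every rival head-to-head and is the Condorcet winner.

Ekwueme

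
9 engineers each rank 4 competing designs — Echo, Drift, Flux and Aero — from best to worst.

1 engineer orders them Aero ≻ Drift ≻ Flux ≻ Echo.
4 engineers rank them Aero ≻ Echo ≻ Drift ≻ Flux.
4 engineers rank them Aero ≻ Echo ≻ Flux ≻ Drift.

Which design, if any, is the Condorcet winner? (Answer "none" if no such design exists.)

Aero

Check each pair by majority over 9 ballots:
Echo vs Drift: Echo preferred on 4+4 = 8 ballots; Echo wins 8–1.
Echo vs Flux: Echo, 8–1.
Echo–Aero: Aero 9–0.
Drift–Flux: Drift 5–4.
Drift vs Aero: Aero, 9–0.
Flux vs Aero: Flux preferred on 0 ballots; Aero wins 9–0.
Aero wins every pairwise contest, so Aero is the Condorcet winner.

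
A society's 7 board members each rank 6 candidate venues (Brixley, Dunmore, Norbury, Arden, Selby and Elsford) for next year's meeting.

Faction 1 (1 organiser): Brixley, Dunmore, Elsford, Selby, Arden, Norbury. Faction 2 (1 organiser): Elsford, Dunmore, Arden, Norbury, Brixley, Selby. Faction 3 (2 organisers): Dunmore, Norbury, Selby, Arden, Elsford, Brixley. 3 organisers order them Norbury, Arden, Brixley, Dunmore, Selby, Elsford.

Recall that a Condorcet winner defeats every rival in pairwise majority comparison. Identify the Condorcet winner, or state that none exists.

none

Check each pair by majority over 7 ballots:
Brixley vs Dunmore: 1+3 = 4 for Brixley, 3 for Dunmore — Brixley by 4–3.
Brixley vs Norbury: Brixley is ranked higher on 1 ballot, Norbury on 6. Norbury wins 6–1.
Brixley vs Arden: 1 to 6, Arden.
Brixley vs Selby: 5 to 2, Brixley.
Brixley vs Elsford: Brixley preferred on 1+3 = 4 ballots; Brixley wins 4–3.
Dunmore vs Norbury: Dunmore preferred on 1+1+2 = 4 ballots; Dunmore wins 4–3.
Dunmore vs Arden: 1+1+2 = 4 for Dunmore, 3 for Arden — Dunmore by 4–3.
Dunmore vs Selby: 7 to 0, Dunmore.
Dunmore vs Elsford: 1+2+3 = 6 for Dunmore, 1 for Elsford — Dunmore by 6–1.
Norbury vs Arden: Norbury preferred on 2+3 = 5 ballots; Norbury wins 5–2.
Norbury vs Selby: Norbury preferred on 1+2+3 = 6 ballots; Norbury wins 6–1.
Norbury vs Elsford: Norbury is ranked higher on 2+3 = 5 ballots, Elsford on 2. Norbury wins 5–2.
Arden vs Selby: Arden is ranked higher on 1+3 = 4 ballots, Selby on 3. Arden wins 4–3.
Arden vs Elsford: 2+3 = 5 for Arden, 2 for Elsford — Arden by 5–2.
Selby vs Elsford: Selby is ranked higher on 2+3 = 5 ballots, Elsford on 2. Selby wins 5–2.
Every city loses at least once (Brixley loses to Norbury; Dunmore loses to Brixley; Norbury loses to Dunmore; Arden loses to Dunmore; Selby loses to Brixley; Elsford loses to Brixley). The majority relation contains the cycle Brixley → Dunmore → Norbury → Brixley, so there is no Condorcet winner.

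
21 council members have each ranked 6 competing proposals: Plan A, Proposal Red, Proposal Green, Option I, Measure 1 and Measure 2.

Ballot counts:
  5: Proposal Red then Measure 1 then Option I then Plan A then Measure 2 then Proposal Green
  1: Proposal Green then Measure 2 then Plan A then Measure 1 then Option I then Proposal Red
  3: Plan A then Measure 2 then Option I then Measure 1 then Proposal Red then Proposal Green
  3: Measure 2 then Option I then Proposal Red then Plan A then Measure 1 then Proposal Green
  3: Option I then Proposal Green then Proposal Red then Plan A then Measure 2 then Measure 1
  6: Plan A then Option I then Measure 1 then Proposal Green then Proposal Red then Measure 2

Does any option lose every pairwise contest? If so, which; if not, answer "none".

Head-to-head results (21 council members):
Plan A vs Proposal Red: Proposal Red wins 11–10.
Plan A vs Proposal Green: Plan A wins 17–4.
Plan A vs Option I: Option I wins 11–10.
Plan A vs Measure 1: Plan A wins 16–5.
Plan A vs Measure 2: Plan A wins 17–4.
Proposal Red vs Proposal Green: Proposal Red, 11–10.
Proposal Red vs Option I: 5 for Proposal Red, 16 for Option I — Option I by 16–5.
Proposal Red vs Measure 1: Proposal Red, 11–10.
Proposal Red vs Measure 2: Proposal Red preferred on 5+3+6 = 14 ballots; Proposal Red wins 14–7.
Proposal Green vs Option I: Proposal Green is ranked higher on 1 ballot, Option I on 20. Option I wins 20–1.
Proposal Green vs Measure 1: Measure 1 wins 17–4.
Proposal Green vs Measure 2: Measure 2, 11–10.
Option I vs Measure 1: 3+3+3+6 = 15 for Option I, 6 for Measure 1 — Option I by 15–6.
Option I vs Measure 2: Option I wins 14–7.
Measure 1 vs Measure 2: Measure 1 is ranked higher on 5+6 = 11 ballots, Measure 2 on 10. Measure 1 wins 11–10.
Proposal Green loses to every other option — it is the Condorcet loser.

Proposal Green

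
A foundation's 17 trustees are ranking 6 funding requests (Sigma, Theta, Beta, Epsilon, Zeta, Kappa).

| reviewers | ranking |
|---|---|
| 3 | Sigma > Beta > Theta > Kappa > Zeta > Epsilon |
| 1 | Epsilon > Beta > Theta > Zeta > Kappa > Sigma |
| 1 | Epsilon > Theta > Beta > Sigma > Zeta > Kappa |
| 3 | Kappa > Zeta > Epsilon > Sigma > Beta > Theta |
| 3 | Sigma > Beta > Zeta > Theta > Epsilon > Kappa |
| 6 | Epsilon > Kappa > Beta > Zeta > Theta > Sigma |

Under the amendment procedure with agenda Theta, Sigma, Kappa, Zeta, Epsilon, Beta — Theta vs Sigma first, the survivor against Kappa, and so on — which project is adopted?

Round 1: Theta vs Sigma — 8–9, Sigma advances.
Round 2: Sigma vs Kappa — 7–10, Kappa advances.
Round 3: Kappa vs Zeta — 12–5, Kappa advances.
Round 4: Kappa vs Epsilon — 6–11, Epsilon advances.
Round 5: Epsilon vs Beta — 11–6, Epsilon advances.
The agenda winner is Epsilon.

Epsilon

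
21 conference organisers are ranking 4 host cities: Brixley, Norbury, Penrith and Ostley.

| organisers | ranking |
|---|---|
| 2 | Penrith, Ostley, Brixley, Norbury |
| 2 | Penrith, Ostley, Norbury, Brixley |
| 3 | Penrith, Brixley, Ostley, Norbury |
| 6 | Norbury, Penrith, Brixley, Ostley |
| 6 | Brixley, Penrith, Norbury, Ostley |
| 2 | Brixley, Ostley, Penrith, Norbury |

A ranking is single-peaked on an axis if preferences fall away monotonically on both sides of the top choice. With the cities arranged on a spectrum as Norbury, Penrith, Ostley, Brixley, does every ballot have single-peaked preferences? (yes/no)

no

Axis positions: Norbury=1, Penrith=2, Ostley=3, Brixley=4.
Group 1 (peak Penrith at position 2): ranking walks positions 2-3-4-1, expanding outward from the peak — single-peaked.
Group 2 (peak Penrith at position 2): ranking walks positions 2-3-1-4, expanding outward from the peak — single-peaked.
Group 3: ranking walks positions 2-4-3-1; Brixley is ranked above Ostley even though Ostley lies between Brixley and the peak Penrith on the axis — preferences dip and rise again. Not single-peaked.
Group 4: ranking walks positions 1-2-4-3; Brixley is ranked above Ostley even though Ostley lies between Brixley and the peak Norbury on the axis — preferences dip and rise again. Not single-peaked.
Group 5: ranking walks positions 4-2-1-3; Penrith is ranked above Ostley even though Ostley lies between Penrith and the peak Brixley on the axis — preferences dip and rise again. Not single-peaked.
Group 6 (peak Brixley at position 4): ranking walks positions 4-3-2-1, expanding outward from the peak — single-peaked.
Group 3 violates single-peakedness, so the profile is not single-peaked on this axis.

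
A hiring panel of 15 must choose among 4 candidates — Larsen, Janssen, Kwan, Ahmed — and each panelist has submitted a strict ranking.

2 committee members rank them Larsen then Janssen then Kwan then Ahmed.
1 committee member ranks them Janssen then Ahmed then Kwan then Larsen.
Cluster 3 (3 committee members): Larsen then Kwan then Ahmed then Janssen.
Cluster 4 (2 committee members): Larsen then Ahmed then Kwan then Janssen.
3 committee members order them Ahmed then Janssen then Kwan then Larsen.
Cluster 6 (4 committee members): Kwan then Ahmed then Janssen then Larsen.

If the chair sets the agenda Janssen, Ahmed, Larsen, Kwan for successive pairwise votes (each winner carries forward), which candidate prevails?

Round 1: Janssen vs Ahmed — 3–12, Ahmed advances.
Round 2: Ahmed vs Larsen — 8–7, Ahmed advances.
Round 3: Ahmed vs Kwan — 6–9, Kwan advances.
The agenda winner is Kwan.

Kwan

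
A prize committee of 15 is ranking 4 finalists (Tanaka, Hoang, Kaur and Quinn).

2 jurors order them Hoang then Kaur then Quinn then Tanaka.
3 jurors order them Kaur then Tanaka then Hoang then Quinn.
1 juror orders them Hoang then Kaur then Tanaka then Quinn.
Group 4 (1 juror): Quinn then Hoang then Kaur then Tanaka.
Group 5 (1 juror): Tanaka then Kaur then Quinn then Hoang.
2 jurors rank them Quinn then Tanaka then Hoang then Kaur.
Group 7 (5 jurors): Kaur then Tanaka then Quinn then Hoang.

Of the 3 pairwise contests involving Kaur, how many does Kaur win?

3

Kaur against each rival (15 jurors):
Kaur–Tanaka: Kaur 12–3.
Kaur vs Hoang: Kaur wins 9–6.
Kaur vs Quinn: Kaur preferred on 2+3+1+1+5 = 12 ballots; Kaur wins 12–3.
Kaur beats Tanaka, Hoang, Quinn — 3 pairwise wins.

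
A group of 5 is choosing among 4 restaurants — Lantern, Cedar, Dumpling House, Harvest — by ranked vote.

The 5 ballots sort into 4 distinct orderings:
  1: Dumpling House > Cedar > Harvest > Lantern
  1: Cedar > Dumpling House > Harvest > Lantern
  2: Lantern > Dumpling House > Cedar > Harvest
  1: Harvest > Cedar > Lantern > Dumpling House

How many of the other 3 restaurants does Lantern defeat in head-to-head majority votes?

Lantern against each rival (5 friends):
Lantern vs Cedar: Lantern preferred on 2 ballots; Cedar wins 3–2.
Lantern–Dumpling House: Lantern 3–2.
Lantern vs Harvest: Lantern is ranked higher on 2 ballots, Harvest on 3. Harvest wins 3–2.
Lantern beats Dumpling House; loses to Cedar, Harvest — 1 pairwise win.

1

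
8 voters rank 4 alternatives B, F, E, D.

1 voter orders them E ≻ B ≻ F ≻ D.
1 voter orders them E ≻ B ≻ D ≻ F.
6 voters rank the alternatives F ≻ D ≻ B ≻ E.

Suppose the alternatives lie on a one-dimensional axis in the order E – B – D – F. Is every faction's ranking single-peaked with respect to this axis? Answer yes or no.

no

Axis positions: E=1, B=2, D=3, F=4.
Faction 1: ranking walks positions 1-2-4-3; F is ranked above D even though D lies between F and the peak E on the axis — preferences dip and rise again. Not single-peaked.
Faction 2 (peak E at position 1): ranking walks positions 1-2-3-4, expanding outward from the peak — single-peaked.
Faction 3 (peak F at position 4): ranking walks positions 4-3-2-1, expanding outward from the peak — single-peaked.
Faction 1 violates single-peakedness, so the profile is not single-peaked on this axis.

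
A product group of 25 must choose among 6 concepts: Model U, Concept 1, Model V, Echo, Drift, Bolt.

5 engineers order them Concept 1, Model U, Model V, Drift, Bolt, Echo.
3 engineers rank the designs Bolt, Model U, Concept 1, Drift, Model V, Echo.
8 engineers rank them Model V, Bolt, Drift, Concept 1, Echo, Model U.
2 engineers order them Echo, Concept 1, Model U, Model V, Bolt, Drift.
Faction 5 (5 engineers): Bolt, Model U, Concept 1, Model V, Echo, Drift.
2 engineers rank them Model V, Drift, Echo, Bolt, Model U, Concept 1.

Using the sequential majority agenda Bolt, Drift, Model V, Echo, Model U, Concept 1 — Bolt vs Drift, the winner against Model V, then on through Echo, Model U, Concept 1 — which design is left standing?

Concept 1

Round 1: Bolt vs Drift — 18–7, Bolt advances.
Round 2: Bolt vs Model V — 8–17, Model V advances.
Round 3: Model V vs Echo — 23–2, Model V advances.
Round 4: Model V vs Model U — 10–15, Model U advances.
Round 5: Model U vs Concept 1 — 10–15, Concept 1 advances.
Concept 1 survives the agenda.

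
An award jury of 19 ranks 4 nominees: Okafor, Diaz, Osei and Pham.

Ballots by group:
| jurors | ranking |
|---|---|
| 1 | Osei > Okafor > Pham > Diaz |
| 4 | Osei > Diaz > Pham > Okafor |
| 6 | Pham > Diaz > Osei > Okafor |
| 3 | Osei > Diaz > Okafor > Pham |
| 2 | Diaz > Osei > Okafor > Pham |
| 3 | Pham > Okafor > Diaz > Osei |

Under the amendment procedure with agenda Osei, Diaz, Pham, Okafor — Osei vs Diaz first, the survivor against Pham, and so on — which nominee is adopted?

Pham

Round 1: Osei vs Diaz — 8–11, Diaz advances.
Round 2: Diaz vs Pham — 9–10, Pham advances.
Round 3: Pham vs Okafor — 13–6, Pham advances.
Pham survives the agenda.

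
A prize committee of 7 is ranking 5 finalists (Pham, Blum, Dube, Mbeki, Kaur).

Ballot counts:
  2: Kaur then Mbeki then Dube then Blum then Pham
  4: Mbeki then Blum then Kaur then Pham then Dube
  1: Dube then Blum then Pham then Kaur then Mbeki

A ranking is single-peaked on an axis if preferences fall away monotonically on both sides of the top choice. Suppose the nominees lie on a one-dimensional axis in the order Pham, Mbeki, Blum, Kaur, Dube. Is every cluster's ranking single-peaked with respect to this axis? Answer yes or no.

Axis positions: Pham=1, Mbeki=2, Blum=3, Kaur=4, Dube=5.
Cluster 1: ranking walks positions 4-2-5-3-1; Mbeki is ranked above Blum even though Blum lies between Mbeki and the peak Kaur on the axis — preferences dip and rise again. Not single-peaked.
Cluster 2 (peak Mbeki at position 2): ranking walks positions 2-3-4-1-5, expanding outward from the peak — single-peaked.
Cluster 3: ranking walks positions 5-3-1-4-2; Blum is ranked above Kaur even though Kaur lies between Blum and the peak Dube on the axis — preferences dip and rise again. Not single-peaked.
Cluster 1 violates single-peakedness, so the profile is not single-peaked on this axis.

no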